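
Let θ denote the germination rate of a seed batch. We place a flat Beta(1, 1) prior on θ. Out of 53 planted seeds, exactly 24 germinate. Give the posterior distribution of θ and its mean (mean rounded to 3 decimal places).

Posterior: Beta(25, 30); mean ≈ 0.455

The binomial likelihood is conjugate to the Beta prior: with 24 successes and 29 failures, the posterior is Beta(1+24, 1+29) = Beta(25, 30).
E[θ | data] = 25/(25+30) = 0.455.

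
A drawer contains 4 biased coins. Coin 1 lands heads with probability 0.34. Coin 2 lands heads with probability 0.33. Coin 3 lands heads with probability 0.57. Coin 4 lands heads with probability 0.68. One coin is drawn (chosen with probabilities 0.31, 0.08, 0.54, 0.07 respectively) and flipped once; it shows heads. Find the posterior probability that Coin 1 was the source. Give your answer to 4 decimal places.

Tabulate prior·likelihood by source: [1] prior 0.31, lik 0.34, product 0.1054; [2] prior 0.08, lik 0.33, product 0.02640; [3] prior 0.54, lik 0.57, product 0.3078; [4] prior 0.07, lik 0.68, product 0.04760.
Normalizing constant = 0.48720; the posterior for Coin 1 is its product over the sum, 0.1054/0.48720 = 0.2163.

Posterior probability ≈ 0.2163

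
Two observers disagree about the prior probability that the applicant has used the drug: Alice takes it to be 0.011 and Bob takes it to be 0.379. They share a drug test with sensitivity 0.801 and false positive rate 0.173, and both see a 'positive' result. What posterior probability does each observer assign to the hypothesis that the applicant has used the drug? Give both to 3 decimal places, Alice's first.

The likelihood ratio for a 'positive' result is 0.801/0.173 = 4.6301.
Alice: prior odds 0.011/0.989 = 0.011122; posterior odds 0.051497; posterior probability 0.049.
Bob: prior odds 0.379/0.621 = 0.61031; posterior odds 2.8258; posterior probability 0.739.

Alice: 0.049; Bob: 0.739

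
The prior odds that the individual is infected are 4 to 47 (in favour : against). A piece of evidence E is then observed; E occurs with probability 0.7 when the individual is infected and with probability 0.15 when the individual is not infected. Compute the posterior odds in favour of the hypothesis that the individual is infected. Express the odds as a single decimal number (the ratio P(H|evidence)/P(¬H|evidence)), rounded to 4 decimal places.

Prior odds = 4/47 = 0.085106.
Likelihood ratio for E = 0.7/0.15 = 4.6667.
Posterior odds = prior odds × LR = 0.39716.

Posterior odds ≈ 0.3972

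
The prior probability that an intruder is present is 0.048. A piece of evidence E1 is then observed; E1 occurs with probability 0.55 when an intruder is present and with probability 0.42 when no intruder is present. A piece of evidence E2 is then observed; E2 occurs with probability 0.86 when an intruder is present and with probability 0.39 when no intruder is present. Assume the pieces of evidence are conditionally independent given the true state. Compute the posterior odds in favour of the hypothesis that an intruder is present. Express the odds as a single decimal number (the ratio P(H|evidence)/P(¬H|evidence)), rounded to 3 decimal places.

Prior odds = 0.048/(1−0.048) = 0.050420.
Likelihood ratio for E1 = 0.55/0.42 = 1.3095.
Likelihood ratio for E2 = 0.86/0.39 = 2.2051.
Posterior odds = prior odds × LR₁ × LR₂ = 0.14560.

Posterior odds ≈ 0.146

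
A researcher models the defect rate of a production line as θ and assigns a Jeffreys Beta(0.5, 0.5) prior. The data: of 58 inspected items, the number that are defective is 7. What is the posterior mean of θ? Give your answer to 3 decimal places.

Observing 7 successes and 51 failures updates Beta(0.5, 0.5) by adding the success and failure counts to the two shape parameters: α = 0.5+7 = 7.5, β = 0.5+51 = 51.5.
E[θ | data] = 7.5/(7.5+51.5) = 0.127.

Posterior mean ≈ 0.127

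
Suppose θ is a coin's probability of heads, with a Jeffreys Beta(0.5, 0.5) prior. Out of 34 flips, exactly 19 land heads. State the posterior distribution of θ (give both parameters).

Posterior: Beta(19.5, 15.5)

Observing 19 successes and 15 failures updates Beta(0.5, 0.5) by adding the success and failure counts to the two shape parameters: α = 0.5+19 = 19.5, β = 0.5+15 = 15.5.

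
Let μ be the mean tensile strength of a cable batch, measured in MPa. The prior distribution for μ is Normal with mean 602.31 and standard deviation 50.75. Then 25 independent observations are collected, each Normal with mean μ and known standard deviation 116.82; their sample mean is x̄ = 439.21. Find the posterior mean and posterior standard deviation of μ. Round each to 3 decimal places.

With known σ, the Normal prior is conjugate. Weight on the data is w = (n/σ²)/(n/σ² + 1/τ₀²) = 0.00183192/(0.00183192+0.00038826) = 0.82512.
Posterior mean = w·x̄ + (1−w)·μ₀ = 0.82512·439.21 + 0.17488·602.31 = 467.733. Posterior variance = 1/(0.00183192+0.00038826) = 450.414, so SD = 21.223.

Posterior mean ≈ 467.733; posterior SD ≈ 21.223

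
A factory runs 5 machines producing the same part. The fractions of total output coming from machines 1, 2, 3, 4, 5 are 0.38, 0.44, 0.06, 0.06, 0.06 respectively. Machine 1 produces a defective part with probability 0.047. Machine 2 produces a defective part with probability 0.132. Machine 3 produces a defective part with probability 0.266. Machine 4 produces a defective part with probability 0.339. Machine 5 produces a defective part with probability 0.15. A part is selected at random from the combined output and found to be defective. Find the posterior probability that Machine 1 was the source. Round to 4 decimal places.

Posterior probability ≈ 0.1473

Tabulate prior·likelihood by source: [1] prior 0.38, lik 0.047, product 0.01786; [2] prior 0.44, lik 0.132, product 0.05808; [3] prior 0.06, lik 0.266, product 0.01596; [4] prior 0.06, lik 0.339, product 0.02034; [5] prior 0.06, lik 0.15, product 0.009000.
Normalizing constant = 0.12124; the posterior for Machine 1 is its product over the sum, 0.01786/0.12124 = 0.1473.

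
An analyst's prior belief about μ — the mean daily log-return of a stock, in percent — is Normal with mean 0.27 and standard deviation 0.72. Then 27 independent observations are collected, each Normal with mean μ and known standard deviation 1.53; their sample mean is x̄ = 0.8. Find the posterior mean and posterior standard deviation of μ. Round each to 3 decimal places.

Prior precision 1/τ₀² = 1/0.72² = 1.92901; data precision n/σ² = 27/1.53² = 11.5340.
Posterior precision = 1.92901 + 11.5340 = 13.4630, giving posterior SD = 1/√13.4630 = 0.273.
Posterior mean = (1.92901·0.27 + 11.5340·0.8) / 13.4630 = 0.724.

Posterior mean ≈ 0.724; posterior SD ≈ 0.273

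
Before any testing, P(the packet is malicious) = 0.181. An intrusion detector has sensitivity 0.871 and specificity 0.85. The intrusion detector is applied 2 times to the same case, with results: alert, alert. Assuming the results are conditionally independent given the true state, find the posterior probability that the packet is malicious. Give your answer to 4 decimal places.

Posterior P(H) ≈ 0.8817

Let H be the event that the packet is malicious; start with P(H) = 0.181. P('alert'|H) = 0.871, P('alert'|¬H) = 0.15.
Update on result 1 ('alert'): P(H) ← 0.871·0.1810 / (0.871·0.1810 + 0.15·0.8190) = 0.15765/0.28050 = 0.5620.
Update on result 2 ('alert'): P(H) ← 0.871·0.5620 / (0.871·0.5620 + 0.15·0.4380) = 0.48953/0.55523 = 0.8817.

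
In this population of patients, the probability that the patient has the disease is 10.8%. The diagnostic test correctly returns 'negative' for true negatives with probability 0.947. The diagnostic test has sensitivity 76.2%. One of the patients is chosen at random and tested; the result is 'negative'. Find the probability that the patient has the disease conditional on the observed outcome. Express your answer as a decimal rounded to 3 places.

P(H | E) ≈ 0.030

Let H be the event that the patient has the disease. P(H) = 0.108, so P(¬H) = 0.892. With E the 'negative' result, P(E|H) = 0.238 and P(E|¬H) = 0.947.
P(E) = 0.238·0.108 + 0.947·0.892 = 0.025704 + 0.84472 = 0.87043.
By Bayes' theorem, P(H|E) = 0.025704 / 0.87043 = 0.030.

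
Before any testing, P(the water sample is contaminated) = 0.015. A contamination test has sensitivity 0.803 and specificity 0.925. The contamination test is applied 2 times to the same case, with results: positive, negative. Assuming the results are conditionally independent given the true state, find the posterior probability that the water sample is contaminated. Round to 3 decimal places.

Posterior P(H) ≈ 0.034

Let H be the event that the water sample is contaminated; start with P(H) = 0.015. P('positive'|H) = 0.803, P('positive'|¬H) = 0.075.
Update on result 1 ('positive'): P(H) ← 0.803·0.0150 / (0.803·0.0150 + 0.075·0.9850) = 0.012045/0.085920 = 0.1402.
Update on result 2 ('negative'): P(H) ← 0.197·0.1402 / (0.197·0.1402 + 0.925·0.8598) = 0.027617/0.82294 = 0.0336.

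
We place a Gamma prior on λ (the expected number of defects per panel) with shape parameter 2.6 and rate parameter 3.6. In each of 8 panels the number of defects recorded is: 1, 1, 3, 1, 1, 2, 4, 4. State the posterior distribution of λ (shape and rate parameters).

Posterior: Gamma(shape=19.6, rate=11.6)

The Poisson likelihood adds the total count to the shape and the number of exposure periods to the rate. Here ∑xᵢ = 17 and n = 8, so shape 2.6→19.6 and rate 3.6→11.6.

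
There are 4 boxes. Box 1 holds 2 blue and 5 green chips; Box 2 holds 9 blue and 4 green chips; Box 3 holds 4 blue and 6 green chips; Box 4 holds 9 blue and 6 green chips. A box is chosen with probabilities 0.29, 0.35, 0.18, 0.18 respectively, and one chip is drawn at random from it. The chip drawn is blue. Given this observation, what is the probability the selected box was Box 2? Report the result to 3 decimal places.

Posterior probability ≈ 0.480

P(blue|Box 1) = 0.2857; P(blue|Box 2) = 0.6923; P(blue|Box 3) = 0.4; P(blue|Box 4) = 0.6.
Prior × likelihood for each source: 0.29·0.2857=0.08286, 0.35·0.6923=0.2423, 0.18·0.4=0.07200, 0.18·0.6=0.1080. Summing gives P(blue) = 0.50516.
P(Box 2 | blue) = 0.2423 / 0.50516 = 0.480.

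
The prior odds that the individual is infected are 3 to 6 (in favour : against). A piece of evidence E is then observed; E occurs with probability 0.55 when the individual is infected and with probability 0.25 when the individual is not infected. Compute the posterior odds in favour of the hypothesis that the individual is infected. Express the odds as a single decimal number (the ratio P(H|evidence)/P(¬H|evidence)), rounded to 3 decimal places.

Posterior odds ≈ 1.100

Prior odds = 3/6 = 0.50000.
Likelihood ratio for E = 0.55/0.25 = 2.2000.
Posterior odds = prior odds × LR = 1.1000.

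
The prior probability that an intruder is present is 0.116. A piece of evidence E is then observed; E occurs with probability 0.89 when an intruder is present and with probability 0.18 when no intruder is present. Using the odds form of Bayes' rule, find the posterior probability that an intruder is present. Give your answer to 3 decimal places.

Posterior probability ≈ 0.394

Prior odds = 0.116/(1−0.116) = 0.13122. In log-odds, ln(0.13122) = -2.0309.
Add log likelihood ratio: ln(4.9444) = 1.5983.
Posterior log-odds = -0.43260, so posterior odds = exp(-0.43260) = 0.64882. Converting, P(H|E) = 0.64882/1.6488 = 0.394.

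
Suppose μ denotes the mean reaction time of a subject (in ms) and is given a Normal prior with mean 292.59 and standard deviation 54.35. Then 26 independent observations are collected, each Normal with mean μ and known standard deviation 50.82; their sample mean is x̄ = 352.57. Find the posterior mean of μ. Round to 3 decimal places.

Posterior mean ≈ 350.619

Prior precision 1/τ₀² = 1/54.35² = 0.00033853; data precision n/σ² = 26/50.82² = 0.0100671.
Posterior precision = 0.00033853 + 0.0100671 = 0.0104056.
Posterior mean = (0.00033853·292.59 + 0.0100671·352.57) / 0.0104056 = 350.619.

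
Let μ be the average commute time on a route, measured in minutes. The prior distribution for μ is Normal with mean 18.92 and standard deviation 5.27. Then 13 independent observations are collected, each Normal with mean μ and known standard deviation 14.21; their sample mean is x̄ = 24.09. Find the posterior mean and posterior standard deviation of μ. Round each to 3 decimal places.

With known σ, the Normal prior is conjugate. Weight on the data is w = (n/σ²)/(n/σ² + 1/τ₀²) = 0.0643806/(0.0643806+0.0360063) = 0.64132.
Posterior mean = w·x̄ + (1−w)·μ₀ = 0.64132·24.09 + 0.35868·18.92 = 22.236. Posterior variance = 1/(0.0643806+0.0360063) = 9.96145, so SD = 3.156.

Posterior mean ≈ 22.236; posterior SD ≈ 3.156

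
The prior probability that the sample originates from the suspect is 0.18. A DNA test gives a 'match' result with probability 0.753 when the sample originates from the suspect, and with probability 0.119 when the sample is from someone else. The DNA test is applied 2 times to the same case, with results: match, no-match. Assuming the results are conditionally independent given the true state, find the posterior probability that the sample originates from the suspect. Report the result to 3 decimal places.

Let H be the event that the sample originates from the suspect; start with P(H) = 0.18. P('match'|H) = 0.753, P('match'|¬H) = 0.119.
Update on result 1 ('match'): P(H) ← 0.753·0.1800 / (0.753·0.1800 + 0.119·0.8200) = 0.13554/0.23312 = 0.5814.
Update on result 2 ('no-match'): P(H) ← 0.247·0.5814 / (0.247·0.5814 + 0.881·0.4186) = 0.14361/0.51238 = 0.2803.

Posterior P(H) ≈ 0.280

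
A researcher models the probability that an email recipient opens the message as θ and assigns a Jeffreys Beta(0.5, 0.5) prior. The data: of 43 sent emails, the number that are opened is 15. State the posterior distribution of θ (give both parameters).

Posterior: Beta(15.5, 28.5)

The binomial likelihood is conjugate to the Beta prior: with 15 successes and 28 failures, the posterior is Beta(0.5+15, 0.5+28) = Beta(15.5, 28.5).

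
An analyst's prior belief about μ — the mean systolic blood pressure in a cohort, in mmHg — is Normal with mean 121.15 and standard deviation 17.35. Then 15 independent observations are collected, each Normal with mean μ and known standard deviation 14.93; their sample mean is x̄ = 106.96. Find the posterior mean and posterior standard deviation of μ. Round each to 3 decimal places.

Prior precision 1/τ₀² = 1/17.35² = 0.00332201; data precision n/σ² = 15/14.93² = 0.0672933.
Posterior precision = 0.00332201 + 0.0672933 = 0.0706153, giving posterior SD = 1/√0.0706153 = 3.763.
Posterior mean = (0.00332201·121.15 + 0.0672933·106.96) / 0.0706153 = 107.628.

Posterior mean ≈ 107.628; posterior SD ≈ 3.763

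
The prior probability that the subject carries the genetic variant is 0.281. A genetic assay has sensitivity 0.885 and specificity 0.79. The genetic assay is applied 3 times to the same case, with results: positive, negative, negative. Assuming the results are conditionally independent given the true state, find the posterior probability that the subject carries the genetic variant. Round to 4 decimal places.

Posterior P(H) ≈ 0.0337

With H the event that the subject carries the genetic variant, the joint likelihood of the observed sequence is P(data|H) = 0.885·0.115·0.115 = 0.011704 and P(data|¬H) = 0.21·0.79·0.79 = 0.13106.
Bayes: P(H|data) = 0.281·0.011704 / (0.281·0.011704 + 0.719·0.13106) = 0.0032889/0.097522 = 0.0337.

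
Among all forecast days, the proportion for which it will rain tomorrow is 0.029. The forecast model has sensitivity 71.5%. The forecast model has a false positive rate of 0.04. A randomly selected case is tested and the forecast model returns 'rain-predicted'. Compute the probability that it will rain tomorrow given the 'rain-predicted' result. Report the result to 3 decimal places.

P(H | E) ≈ 0.348

Let H be the event that it will rain tomorrow. P(H) = 0.029, so P(¬H) = 0.971. With E the 'rain-predicted' result, P(E|H) = 0.715 and P(E|¬H) = 0.04.
P(E) = 0.715·0.029 + 0.04·0.971 = 0.020735 + 0.038840 = 0.059575.
By Bayes' theorem, P(H|E) = 0.020735 / 0.059575 = 0.348.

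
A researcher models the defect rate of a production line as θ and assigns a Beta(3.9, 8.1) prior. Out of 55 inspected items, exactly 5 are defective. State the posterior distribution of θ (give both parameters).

Posterior: Beta(8.9, 58.1)

Observing 5 successes and 50 failures updates Beta(3.9, 8.1) by adding the success and failure counts to the two shape parameters: α = 3.9+5 = 8.9, β = 8.1+50 = 58.1.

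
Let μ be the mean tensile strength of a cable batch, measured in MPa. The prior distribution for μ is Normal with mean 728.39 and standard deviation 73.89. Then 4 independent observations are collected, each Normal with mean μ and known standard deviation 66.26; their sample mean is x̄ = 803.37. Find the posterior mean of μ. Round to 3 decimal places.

Prior precision 1/τ₀² = 1/73.89² = 0.00018316; data precision n/σ² = 4/66.26² = 0.00091108.
Posterior precision = 0.00018316 + 0.00091108 = 0.00109424.
Posterior mean = (0.00018316·728.39 + 0.00091108·803.37) / 0.00109424 = 790.819.

Posterior mean ≈ 790.819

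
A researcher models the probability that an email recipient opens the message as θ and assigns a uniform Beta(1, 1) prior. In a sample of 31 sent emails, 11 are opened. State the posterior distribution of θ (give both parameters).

Posterior: Beta(12, 21)

The binomial likelihood is conjugate to the Beta prior: with 11 successes and 20 failures, the posterior is Beta(1+11, 1+20) = Beta(12, 21).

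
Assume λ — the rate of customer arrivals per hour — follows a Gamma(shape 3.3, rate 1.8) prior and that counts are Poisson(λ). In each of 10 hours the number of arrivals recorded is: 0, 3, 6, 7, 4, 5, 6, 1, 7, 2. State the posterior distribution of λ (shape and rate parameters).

The Poisson likelihood adds the total count to the shape and the number of exposure periods to the rate. Here ∑xᵢ = 41 and n = 10, so shape 3.3→44.3 and rate 1.8→11.8.

Posterior: Gamma(shape=44.3, rate=11.8)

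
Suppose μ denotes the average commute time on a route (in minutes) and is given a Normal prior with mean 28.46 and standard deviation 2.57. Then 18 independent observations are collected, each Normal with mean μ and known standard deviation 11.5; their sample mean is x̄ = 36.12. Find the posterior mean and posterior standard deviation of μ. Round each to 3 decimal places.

Prior precision 1/τ₀² = 1/2.57² = 0.151403; data precision n/σ² = 18/11.5² = 0.136106.
Posterior precision = 0.151403 + 0.136106 = 0.287509, giving posterior SD = 1/√0.287509 = 1.865.
Posterior mean = (0.151403·28.46 + 0.136106·36.12) / 0.287509 = 32.086.

Posterior mean ≈ 32.086; posterior SD ≈ 1.865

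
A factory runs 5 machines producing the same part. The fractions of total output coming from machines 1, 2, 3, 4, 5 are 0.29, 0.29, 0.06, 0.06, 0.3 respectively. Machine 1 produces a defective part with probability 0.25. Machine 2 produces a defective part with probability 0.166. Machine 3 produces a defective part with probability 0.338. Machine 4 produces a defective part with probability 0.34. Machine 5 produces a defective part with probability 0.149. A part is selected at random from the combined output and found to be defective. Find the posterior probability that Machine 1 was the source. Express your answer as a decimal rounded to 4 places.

P(defective|M1) = 0.25; P(defective|M2) = 0.166; P(defective|M3) = 0.338; P(defective|M4) = 0.34; P(defective|M5) = 0.149.
Prior × likelihood for each source: 0.29·0.25=0.07250, 0.29·0.166=0.04814, 0.06·0.338=0.02028, 0.06·0.34=0.02040, 0.3·0.149=0.04470. Summing gives P(defective) = 0.20602.
P(Machine 1 | defective) = 0.07250 / 0.20602 = 0.3519.

Posterior probability ≈ 0.3519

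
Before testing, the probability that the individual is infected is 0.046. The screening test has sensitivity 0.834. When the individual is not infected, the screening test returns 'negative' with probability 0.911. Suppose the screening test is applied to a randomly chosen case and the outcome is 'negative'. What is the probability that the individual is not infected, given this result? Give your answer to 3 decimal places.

Write H for 'the individual is infected'. Prior odds H:¬H = 0.046/0.954 = 0.048218. For the 'negative' outcome, the likelihood ratio is 0.166/0.911 = 0.18222.
Posterior odds = 0.048218 × 0.18222 = 0.0087862, so P(H|E) = 0.0087862/(1+0.0087862) = 0.009. Then P(¬H|E) = 1 − 0.009 = 0.991.

P(¬H | E) ≈ 0.991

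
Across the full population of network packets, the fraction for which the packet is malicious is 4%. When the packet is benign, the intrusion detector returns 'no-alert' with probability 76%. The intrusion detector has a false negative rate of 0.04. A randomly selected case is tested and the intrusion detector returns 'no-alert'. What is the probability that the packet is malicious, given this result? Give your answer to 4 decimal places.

P(H | E) ≈ 0.0022

Write H for 'the packet is malicious'. Prior odds H:¬H = 0.04/0.96 = 0.041667. For the 'no-alert' outcome, the likelihood ratio is 0.04/0.76 = 0.052632.
Posterior odds = 0.041667 × 0.052632 = 0.0021930, so P(H|E) = 0.0021930/(1+0.0021930) = 0.0022.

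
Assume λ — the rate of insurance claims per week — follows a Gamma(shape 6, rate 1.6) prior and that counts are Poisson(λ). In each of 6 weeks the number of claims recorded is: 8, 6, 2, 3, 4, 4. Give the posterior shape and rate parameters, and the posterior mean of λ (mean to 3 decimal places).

Total count ∑xᵢ = 27 over n = 6 weeks.
Gamma is conjugate to the Poisson likelihood: posterior is Gamma(shape = 6+27 = 33, rate = 1.6+6 = 7.6).
E[λ | data] = 33/7.6 = 4.342.

Posterior: Gamma(shape=33, rate=7.6); mean ≈ 4.342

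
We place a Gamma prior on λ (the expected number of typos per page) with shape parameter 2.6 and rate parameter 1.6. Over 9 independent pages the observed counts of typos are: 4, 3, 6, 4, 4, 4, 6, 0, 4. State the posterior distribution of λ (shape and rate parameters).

Posterior: Gamma(shape=37.6, rate=10.6)

The Poisson likelihood adds the total count to the shape and the number of exposure periods to the rate. Here ∑xᵢ = 35 and n = 9, so shape 2.6→37.6 and rate 1.6→10.6.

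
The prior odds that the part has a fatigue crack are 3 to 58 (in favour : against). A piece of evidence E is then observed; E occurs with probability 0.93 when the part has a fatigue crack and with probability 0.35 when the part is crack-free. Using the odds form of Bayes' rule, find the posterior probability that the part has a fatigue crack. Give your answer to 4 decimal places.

Prior odds = 3/58 = 0.051724. In log-odds, ln(0.051724) = -2.9618.
Add log likelihood ratio: ln(2.6571) = 0.97725.
Posterior log-odds = -1.9846, so posterior odds = exp(-1.9846) = 0.13744. Converting, P(H|E) = 0.13744/1.1374 = 0.1208.

Posterior probability ≈ 0.1208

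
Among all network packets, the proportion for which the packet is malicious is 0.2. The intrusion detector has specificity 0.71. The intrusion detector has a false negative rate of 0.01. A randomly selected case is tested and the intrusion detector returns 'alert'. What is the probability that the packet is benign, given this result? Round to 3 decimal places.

Write H for 'the packet is malicious'. Prior odds H:¬H = 0.2/0.8 = 0.25000. For the 'alert' outcome, the likelihood ratio is 0.99/0.29 = 3.4138.
Posterior odds = 0.25000 × 3.4138 = 0.85345, so P(H|E) = 0.85345/(1+0.85345) = 0.460. Then P(¬H|E) = 1 − 0.460 = 0.540.

P(¬H | E) ≈ 0.540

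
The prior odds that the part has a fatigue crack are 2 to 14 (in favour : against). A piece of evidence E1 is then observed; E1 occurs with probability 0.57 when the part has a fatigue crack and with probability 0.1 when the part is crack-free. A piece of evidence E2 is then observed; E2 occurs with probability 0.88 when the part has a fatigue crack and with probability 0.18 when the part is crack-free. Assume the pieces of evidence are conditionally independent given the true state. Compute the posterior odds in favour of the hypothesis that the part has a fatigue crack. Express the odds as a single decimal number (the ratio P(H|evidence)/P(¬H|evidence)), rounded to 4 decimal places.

Prior odds = 2/14 = 0.14286. In log-odds, ln(0.14286) = -1.9459.
Add log likelihood ratios: ln(5.7000) + ln(4.8889) = 3.3274.
Posterior log-odds = 1.3815, so posterior odds = exp(1.3815) = 3.9810.

Posterior odds ≈ 3.9810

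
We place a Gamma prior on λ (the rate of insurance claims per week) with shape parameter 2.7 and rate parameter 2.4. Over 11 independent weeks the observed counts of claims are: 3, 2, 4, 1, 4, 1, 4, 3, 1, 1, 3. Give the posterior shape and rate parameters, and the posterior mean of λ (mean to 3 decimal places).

Posterior: Gamma(shape=29.7, rate=13.4); mean ≈ 2.216

Total count ∑xᵢ = 27 over n = 11 weeks.
Gamma is conjugate to the Poisson likelihood: posterior is Gamma(shape = 2.7+27 = 29.7, rate = 2.4+11 = 13.4).
Posterior mean = shape/rate = 29.7/13.4 = 2.216.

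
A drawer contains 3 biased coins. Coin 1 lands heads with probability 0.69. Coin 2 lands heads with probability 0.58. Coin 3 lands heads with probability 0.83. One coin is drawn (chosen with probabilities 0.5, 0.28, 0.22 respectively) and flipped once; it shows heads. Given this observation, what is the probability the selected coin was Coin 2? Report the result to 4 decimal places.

P(heads|C1) = 0.69; P(heads|C2) = 0.58; P(heads|C3) = 0.83.
Prior × likelihood for each source: 0.5·0.69=0.3450, 0.28·0.58=0.1624, 0.22·0.83=0.1826. Summing gives P(heads) = 0.69000.
P(Coin 2 | heads) = 0.1624 / 0.69000 = 0.2354.

Posterior probability ≈ 0.2354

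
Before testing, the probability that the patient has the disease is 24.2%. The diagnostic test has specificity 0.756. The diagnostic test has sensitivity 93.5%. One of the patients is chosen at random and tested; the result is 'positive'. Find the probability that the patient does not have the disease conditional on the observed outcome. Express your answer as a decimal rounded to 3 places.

Write H for 'the patient has the disease'. Prior odds H:¬H = 0.242/0.758 = 0.31926. For the 'positive' outcome, the likelihood ratio is 0.935/0.244 = 3.8320.
Posterior odds = 0.31926 × 3.8320 = 1.2234, so P(H|E) = 1.2234/(1+1.2234) = 0.550. Then P(¬H|E) = 1 − 0.550 = 0.450.

P(¬H | E) ≈ 0.450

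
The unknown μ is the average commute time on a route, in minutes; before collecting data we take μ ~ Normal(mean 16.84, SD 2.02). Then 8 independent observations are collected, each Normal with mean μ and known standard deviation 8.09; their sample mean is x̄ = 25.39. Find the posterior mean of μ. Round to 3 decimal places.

With known σ, the Normal prior is conjugate. Weight on the data is w = (n/σ²)/(n/σ² + 1/τ₀²) = 0.122234/(0.122234+0.245074) = 0.33278.
Posterior mean = w·x̄ + (1−w)·μ₀ = 0.33278·25.39 + 0.66722·16.84 = 19.685.

Posterior mean ≈ 19.685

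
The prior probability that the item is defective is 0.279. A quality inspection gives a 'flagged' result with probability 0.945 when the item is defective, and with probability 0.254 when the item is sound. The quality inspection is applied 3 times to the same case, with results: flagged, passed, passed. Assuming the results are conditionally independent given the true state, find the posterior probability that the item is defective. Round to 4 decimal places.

With H the event that the item is defective, the joint likelihood of the observed sequence is P(data|H) = 0.945·0.055·0.055 = 0.0028586 and P(data|¬H) = 0.254·0.746·0.746 = 0.14136.
Bayes: P(H|data) = 0.279·0.0028586 / (0.279·0.0028586 + 0.721·0.14136) = 0.00079756/0.10271 = 0.0078.

Posterior P(H) ≈ 0.0078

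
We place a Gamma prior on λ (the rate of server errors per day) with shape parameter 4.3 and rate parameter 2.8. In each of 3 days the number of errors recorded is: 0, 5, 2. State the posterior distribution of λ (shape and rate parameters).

Posterior: Gamma(shape=11.3, rate=5.8)

Total count ∑xᵢ = 7 over n = 3 days.
Gamma is conjugate to the Poisson likelihood: posterior is Gamma(shape = 4.3+7 = 11.3, rate = 2.8+3 = 5.8).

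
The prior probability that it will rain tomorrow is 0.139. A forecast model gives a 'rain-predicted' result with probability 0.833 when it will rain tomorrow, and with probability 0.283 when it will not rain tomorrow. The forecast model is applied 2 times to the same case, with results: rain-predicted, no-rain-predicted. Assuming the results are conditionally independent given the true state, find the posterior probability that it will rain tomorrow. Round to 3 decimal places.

Posterior P(H) ≈ 0.100

Let H be the event that it will rain tomorrow; start with P(H) = 0.139. P('rain-predicted'|H) = 0.833, P('rain-predicted'|¬H) = 0.283.
Update on result 1 ('rain-predicted'): P(H) ← 0.833·0.1390 / (0.833·0.1390 + 0.283·0.8610) = 0.11579/0.35945 = 0.3221.
Update on result 2 ('no-rain-predicted'): P(H) ← 0.167·0.3221 / (0.167·0.3221 + 0.717·0.6779) = 0.053794/0.53983 = 0.0997.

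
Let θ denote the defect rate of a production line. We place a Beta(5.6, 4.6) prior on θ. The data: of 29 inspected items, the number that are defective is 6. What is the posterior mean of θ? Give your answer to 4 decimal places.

Observing 6 successes and 23 failures updates Beta(5.6, 4.6) by adding the success and failure counts to the two shape parameters: α = 5.6+6 = 11.6, β = 4.6+23 = 27.6.
E[θ | data] = 11.6/(11.6+27.6) = 0.2959.

Posterior mean ≈ 0.2959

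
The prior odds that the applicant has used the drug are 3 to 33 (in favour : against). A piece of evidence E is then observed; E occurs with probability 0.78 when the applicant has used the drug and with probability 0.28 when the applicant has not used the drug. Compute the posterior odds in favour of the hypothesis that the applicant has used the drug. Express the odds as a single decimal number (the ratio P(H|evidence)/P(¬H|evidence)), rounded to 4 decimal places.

Posterior odds ≈ 0.2532

Prior odds = 3/33 = 0.090909.
Likelihood ratio for E = 0.78/0.28 = 2.7857.
Posterior odds = prior odds × LR = 0.25325.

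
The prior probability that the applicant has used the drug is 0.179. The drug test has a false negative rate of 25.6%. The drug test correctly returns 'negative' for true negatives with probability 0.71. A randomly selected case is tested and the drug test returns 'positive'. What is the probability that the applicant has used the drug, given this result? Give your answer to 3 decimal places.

P(H | E) ≈ 0.359

Write H for 'the applicant has used the drug'. Prior odds H:¬H = 0.179/0.821 = 0.21803. For the 'positive' outcome, the likelihood ratio is 0.744/0.29 = 2.5655.
Posterior odds = 0.21803 × 2.5655 = 0.55935, so P(H|E) = 0.55935/(1+0.55935) = 0.359.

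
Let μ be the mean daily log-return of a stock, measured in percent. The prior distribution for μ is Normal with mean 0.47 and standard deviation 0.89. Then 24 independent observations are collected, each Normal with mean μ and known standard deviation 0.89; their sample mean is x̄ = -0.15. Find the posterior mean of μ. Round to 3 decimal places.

Posterior mean ≈ -0.125

Prior precision 1/τ₀² = 1/0.89² = 1.26247; data precision n/σ² = 24/0.89² = 30.2992.
Posterior precision = 1.26247 + 30.2992 = 31.5617.
Posterior mean = (1.26247·0.47 + 30.2992·-0.15) / 31.5617 = -0.125.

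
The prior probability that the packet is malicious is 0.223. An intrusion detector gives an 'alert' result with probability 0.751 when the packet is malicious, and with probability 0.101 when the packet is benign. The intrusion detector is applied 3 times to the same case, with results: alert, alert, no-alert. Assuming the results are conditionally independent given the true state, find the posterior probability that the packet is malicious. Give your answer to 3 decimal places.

With H the event that the packet is malicious, the joint likelihood of the observed sequence is P(data|H) = 0.751·0.751·0.249 = 0.14044 and P(data|¬H) = 0.101·0.101·0.899 = 0.0091707.
Bayes: P(H|data) = 0.223·0.14044 / (0.223·0.14044 + 0.777·0.0091707) = 0.031317/0.038443 = 0.8146.

Posterior P(H) ≈ 0.815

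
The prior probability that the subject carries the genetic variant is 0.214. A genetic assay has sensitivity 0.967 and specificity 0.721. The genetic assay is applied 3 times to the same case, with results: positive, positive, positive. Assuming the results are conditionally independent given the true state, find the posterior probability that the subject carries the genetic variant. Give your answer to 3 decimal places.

Posterior P(H) ≈ 0.919

Let H be the event that the subject carries the genetic variant; start with P(H) = 0.214. P('positive'|H) = 0.967, P('positive'|¬H) = 0.279.
Update on result 1 ('positive'): P(H) ← 0.967·0.2140 / (0.967·0.2140 + 0.279·0.7860) = 0.20694/0.42623 = 0.4855.
Update on result 2 ('positive'): P(H) ← 0.967·0.4855 / (0.967·0.4855 + 0.279·0.5145) = 0.46948/0.61303 = 0.7658.
Update on result 3 ('positive'): P(H) ← 0.967·0.7658 / (0.967·0.7658 + 0.279·0.2342) = 0.74057/0.80590 = 0.9189.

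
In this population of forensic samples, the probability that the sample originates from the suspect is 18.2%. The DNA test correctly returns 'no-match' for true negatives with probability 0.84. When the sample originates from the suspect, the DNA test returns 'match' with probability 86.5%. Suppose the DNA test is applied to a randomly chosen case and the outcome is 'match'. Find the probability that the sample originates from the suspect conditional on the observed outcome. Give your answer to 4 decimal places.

P(H | E) ≈ 0.5460

Write H for 'the sample originates from the suspect'. Prior odds H:¬H = 0.182/0.818 = 0.22249. For the 'match' outcome, the likelihood ratio is 0.865/0.16 = 5.4062.
Posterior odds = 0.22249 × 5.4062 = 1.2029, so P(H|E) = 1.2029/(1+1.2029) = 0.5460.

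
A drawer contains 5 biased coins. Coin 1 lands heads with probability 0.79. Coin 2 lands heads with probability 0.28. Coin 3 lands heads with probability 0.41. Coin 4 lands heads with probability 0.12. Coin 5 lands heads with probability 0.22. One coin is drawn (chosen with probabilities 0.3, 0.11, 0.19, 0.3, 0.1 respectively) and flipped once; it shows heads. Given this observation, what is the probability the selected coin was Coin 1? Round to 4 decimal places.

Posterior probability ≈ 0.5871

P(heads|C1) = 0.79; P(heads|C2) = 0.28; P(heads|C3) = 0.41; P(heads|C4) = 0.12; P(heads|C5) = 0.22.
Prior × likelihood for each source: 0.3·0.79=0.2370, 0.11·0.28=0.03080, 0.19·0.41=0.07790, 0.3·0.12=0.03600, 0.1·0.22=0.02200. Summing gives P(heads) = 0.40370.
P(Coin 1 | heads) = 0.2370 / 0.40370 = 0.5871.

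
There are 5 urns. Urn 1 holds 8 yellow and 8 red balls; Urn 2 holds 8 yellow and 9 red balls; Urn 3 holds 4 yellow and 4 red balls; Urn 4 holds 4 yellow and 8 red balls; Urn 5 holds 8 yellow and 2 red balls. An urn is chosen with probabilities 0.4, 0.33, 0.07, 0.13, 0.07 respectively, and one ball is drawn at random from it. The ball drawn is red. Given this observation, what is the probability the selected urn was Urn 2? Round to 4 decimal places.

Posterior probability ≈ 0.3423

P(red|Urn 1) = 0.5; P(red|Urn 2) = 0.5294; P(red|Urn 3) = 0.5; P(red|Urn 4) = 0.6667; P(red|Urn 5) = 0.2.
Prior × likelihood for each source: 0.4·0.5=0.2000, 0.33·0.5294=0.1747, 0.07·0.5=0.03500, 0.13·0.6667=0.08667, 0.07·0.2=0.01400. Summing gives P(red) = 0.51037.
P(Urn 2 | red) = 0.1747 / 0.51037 = 0.3423.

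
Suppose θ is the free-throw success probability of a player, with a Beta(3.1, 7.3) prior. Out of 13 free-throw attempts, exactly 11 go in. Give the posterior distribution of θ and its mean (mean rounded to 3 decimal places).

The binomial likelihood is conjugate to the Beta prior: with 11 successes and 2 failures, the posterior is Beta(3.1+11, 7.3+2) = Beta(14.1, 9.3).
E[θ | data] = 14.1/(14.1+9.3) = 0.603.

Posterior: Beta(14.1, 9.3); mean ≈ 0.603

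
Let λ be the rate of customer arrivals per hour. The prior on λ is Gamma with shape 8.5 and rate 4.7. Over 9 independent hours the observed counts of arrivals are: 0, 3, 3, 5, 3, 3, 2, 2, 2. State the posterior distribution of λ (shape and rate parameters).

Total count ∑xᵢ = 23 over n = 9 hours.
Gamma is conjugate to the Poisson likelihood: posterior is Gamma(shape = 8.5+23 = 31.5, rate = 4.7+9 = 13.7).

Posterior: Gamma(shape=31.5, rate=13.7)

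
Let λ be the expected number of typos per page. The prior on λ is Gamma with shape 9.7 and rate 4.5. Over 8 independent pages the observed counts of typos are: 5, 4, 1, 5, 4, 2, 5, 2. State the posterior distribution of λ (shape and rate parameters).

Total count ∑xᵢ = 28 over n = 8 pages.
Gamma is conjugate to the Poisson likelihood: posterior is Gamma(shape = 9.7+28 = 37.7, rate = 4.5+8 = 12.5).

Posterior: Gamma(shape=37.7, rate=12.5)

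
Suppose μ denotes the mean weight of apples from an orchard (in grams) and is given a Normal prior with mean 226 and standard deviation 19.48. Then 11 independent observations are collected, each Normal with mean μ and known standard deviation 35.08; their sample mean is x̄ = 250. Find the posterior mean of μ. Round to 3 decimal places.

Posterior mean ≈ 244.535

Prior precision 1/τ₀² = 1/19.48² = 0.00263525; data precision n/σ² = 11/35.08² = 0.00893868.
Posterior precision = 0.00263525 + 0.00893868 = 0.0115739.
Posterior mean = (0.00263525·226 + 0.00893868·250) / 0.0115739 = 244.535.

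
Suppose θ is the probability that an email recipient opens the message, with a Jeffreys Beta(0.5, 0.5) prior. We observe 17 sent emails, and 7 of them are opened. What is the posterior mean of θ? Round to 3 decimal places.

Observing 7 successes and 10 failures updates Beta(0.5, 0.5) by adding the success and failure counts to the two shape parameters: α = 0.5+7 = 7.5, β = 0.5+10 = 10.5.
Posterior mean = α/(α+β) = 7.5/18 = 0.417.

Posterior mean ≈ 0.417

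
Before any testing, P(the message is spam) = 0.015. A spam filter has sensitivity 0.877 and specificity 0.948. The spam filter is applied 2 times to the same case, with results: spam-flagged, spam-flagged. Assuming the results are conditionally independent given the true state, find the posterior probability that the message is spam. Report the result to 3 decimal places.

Let H be the event that the message is spam; start with P(H) = 0.015. P('spam-flagged'|H) = 0.877, P('spam-flagged'|¬H) = 0.052.
Update on result 1 ('spam-flagged'): P(H) ← 0.877·0.0150 / (0.877·0.0150 + 0.052·0.9850) = 0.013155/0.064375 = 0.2043.
Update on result 2 ('spam-flagged'): P(H) ← 0.877·0.2043 / (0.877·0.2043 + 0.052·0.7957) = 0.17921/0.22059 = 0.8124.

Posterior P(H) ≈ 0.812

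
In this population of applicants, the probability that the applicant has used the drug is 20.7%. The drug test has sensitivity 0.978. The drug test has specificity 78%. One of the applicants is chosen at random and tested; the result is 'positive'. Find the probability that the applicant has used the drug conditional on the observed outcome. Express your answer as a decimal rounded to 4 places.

P(H | E) ≈ 0.5371

Write H for 'the applicant has used the drug'. Prior odds H:¬H = 0.207/0.793 = 0.26103. For the 'positive' outcome, the likelihood ratio is 0.978/0.22 = 4.4455.
Posterior odds = 0.26103 × 4.4455 = 1.1604, so P(H|E) = 1.1604/(1+1.1604) = 0.5371.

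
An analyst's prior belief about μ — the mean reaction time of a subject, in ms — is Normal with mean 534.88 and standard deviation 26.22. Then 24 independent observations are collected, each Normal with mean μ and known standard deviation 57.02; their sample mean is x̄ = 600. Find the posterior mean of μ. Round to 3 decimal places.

With known σ, the Normal prior is conjugate. Weight on the data is w = (n/σ²)/(n/σ² + 1/τ₀²) = 0.00738171/(0.00738171+0.00145457) = 0.83539.
Posterior mean = w·x̄ + (1−w)·μ₀ = 0.83539·600 + 0.16461·534.88 = 589.280.

Posterior mean ≈ 589.280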